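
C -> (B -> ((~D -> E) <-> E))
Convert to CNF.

~C | ~B | ~D | E

C -> (B -> ((~D -> E) <-> E))
⇔ ~C | (B -> ((~D -> E) <-> E))   [eliminate ->]
⇔ ~C | ~B | ((~D -> E) <-> E)   [eliminate ->]
⇔ ~C | ~B | (((~D -> E) -> E) & (E -> (~D -> E)))   [eliminate <->]
⇔ ~C | ~B | ((~(~D -> E) | E) & (E -> (~D -> E)))   [eliminate ->]
⇔ ~C | ~B | ((~(~~D | E) | E) & (E -> (~D -> E)))   [eliminate ->]
⇔ ~C | ~B | ((~(~~D | E) | E) & (~E | (~D -> E)))   [eliminate ->]
⇔ ~C | ~B | ((~(~~D | E) | E) & (~E | ~~D | E))   [eliminate ->]
⇔ ~C | ~B | (((~~~D & ~E) | E) & (~E | ~~D | E))   [De Morgan]
⇔ ~C | ~B | (((~D & ~E) | E) & (~E | ~~D | E))   [double negation]
⇔ ~C | ~B | (((~D & ~E) | E) & (~E | D | E))   [double negation]
⇔ (~C | ~B | ~D | E) & (~C | ~B | ~E | E) & (~C | ~B | ~E | D | E)   [distribute | over &]
⇔ ~C | ~B | ~D | E   [simplify]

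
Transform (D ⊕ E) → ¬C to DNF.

(¬D ∧ ¬E) ∨ (E ∧ D) ∨ ¬C

(D ⊕ E) → ¬C
= ¬(D ⊕ E) ∨ ¬C   (eliminate →)
= ¬((D ∧ ¬E) ∨ (¬D ∧ E)) ∨ ¬C   (expand ⊕)
= (¬(D ∧ ¬E) ∧ ¬(¬D ∧ E)) ∨ ¬C   (De Morgan)
= ((¬D ∨ ¬¬E) ∧ ¬(¬D ∧ E)) ∨ ¬C   (De Morgan)
= ((¬D ∨ E) ∧ ¬(¬D ∧ E)) ∨ ¬C   (double negation)
= ((¬D ∨ E) ∧ (¬¬D ∨ ¬E)) ∨ ¬C   (De Morgan)
= ((¬D ∨ E) ∧ (D ∨ ¬E)) ∨ ¬C   (double negation)
= (¬D ∧ D) ∨ (¬D ∧ ¬E) ∨ (E ∧ D) ∨ (E ∧ ¬E) ∨ ¬C   (distribute ∧ over ∨)
= (¬D ∧ ¬E) ∨ (E ∧ D) ∨ ¬C   (simplify)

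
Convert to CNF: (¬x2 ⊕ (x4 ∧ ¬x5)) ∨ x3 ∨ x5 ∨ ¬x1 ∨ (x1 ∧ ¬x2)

(¬x2 ⊕ (x4 ∧ ¬x5)) ∨ x3 ∨ x5 ∨ ¬x1 ∨ (x1 ∧ ¬x2)
≡ ((¬x2 ∨ (x4 ∧ ¬x5)) ∧ ¬(¬x2 ∧ x4 ∧ ¬x5)) ∨ x3 ∨ x5 ∨ ¬x1 ∨ (x1 ∧ ¬x2)
≡ ((¬x2 ∨ (x4 ∧ ¬x5)) ∧ (¬¬x2 ∨ ¬x4 ∨ ¬¬x5)) ∨ x3 ∨ x5 ∨ ¬x1 ∨ (x1 ∧ ¬x2)
≡ ((¬x2 ∨ (x4 ∧ ¬x5)) ∧ (x2 ∨ ¬x4 ∨ ¬¬x5)) ∨ x3 ∨ x5 ∨ ¬x1 ∨ (x1 ∧ ¬x2)
≡ ((¬x2 ∨ (x4 ∧ ¬x5)) ∧ (x2 ∨ ¬x4 ∨ x5)) ∨ x3 ∨ x5 ∨ ¬x1 ∨ (x1 ∧ ¬x2)
≡ (¬x2 ∨ x4 ∨ x3 ∨ x5 ∨ ¬x1 ∨ x1) ∧ (¬x2 ∨ x4 ∨ x3 ∨ x5 ∨ ¬x1 ∨ ¬x2) ∧ (¬x2 ∨ ¬x5 ∨ x3 ∨ x5 ∨ ¬x1 ∨ x1) ∧ (¬x2 ∨ ¬x5 ∨ x3 ∨ x5 ∨ ¬x1 ∨ ¬x2) ∧ (x2 ∨ ¬x4 ∨ x5 ∨ x3 ∨ x5 ∨ ¬x1 ∨ x1) ∧ (x2 ∨ ¬x4 ∨ x5 ∨ x3 ∨ x5 ∨ ¬x1 ∨ ¬x2)
≡ ¬x2 ∨ x4 ∨ x3 ∨ x5 ∨ ¬x1

¬x2 ∨ x4 ∨ x3 ∨ x5 ∨ ¬x1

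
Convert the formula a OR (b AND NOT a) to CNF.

a OR b

a OR (b AND NOT a)
= (a OR b) AND (a OR NOT a)   (distribute OR over AND)
= a OR b   (simplify)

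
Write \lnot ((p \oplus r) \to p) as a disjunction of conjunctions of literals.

\lnot ((p \oplus r) \to p)
= \lnot (\lnot (p \oplus r) \lor p)   — eliminate \to
= \lnot (\lnot ((p \land \lnot r) \lor (\lnot p \land r)) \lor p)   — expand \oplus
= \lnot \lnot ((p \land \lnot r) \lor (\lnot p \land r)) \land \lnot p   — De Morgan
= ((p \land \lnot r) \lor (\lnot p \land r)) \land \lnot p   — double negation
= (p \land \lnot r \land \lnot p) \lor (\lnot p \land r \land \lnot p)   — distribute \land over \lor
= \lnot p \land r   — simplify

\lnot p \land r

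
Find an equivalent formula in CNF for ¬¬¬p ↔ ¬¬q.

¬¬¬p ↔ ¬¬q
≡ (¬¬¬p → ¬¬q) ∧ (¬¬q → ¬¬¬p)
≡ (¬¬¬¬p ∨ ¬¬q) ∧ (¬¬q → ¬¬¬p)
≡ (¬¬¬¬p ∨ ¬¬q) ∧ (¬¬¬q ∨ ¬¬¬p)
≡ (¬¬p ∨ ¬¬q) ∧ (¬¬¬q ∨ ¬¬¬p)
≡ (p ∨ ¬¬q) ∧ (¬¬¬q ∨ ¬¬¬p)
≡ (p ∨ q) ∧ (¬¬¬q ∨ ¬¬¬p)
≡ (p ∨ q) ∧ (¬q ∨ ¬¬¬p)
≡ (p ∨ q) ∧ (¬q ∨ ¬p)

(p ∨ q) ∧ (¬q ∨ ¬p)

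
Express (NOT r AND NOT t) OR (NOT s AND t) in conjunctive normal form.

(NOT r OR NOT s) AND (NOT r OR t) AND (NOT t OR NOT s)

(NOT r AND NOT t) OR (NOT s AND t)
⇔ (NOT r OR NOT s) AND (NOT r OR t) AND (NOT t OR NOT s) AND (NOT t OR t)   (distribute OR over AND)
⇔ (NOT r OR NOT s) AND (NOT r OR t) AND (NOT t OR NOT s)   (simplify)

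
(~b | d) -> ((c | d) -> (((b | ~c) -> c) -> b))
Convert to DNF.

~c | b

(~b | d) -> ((c | d) -> (((b | ~c) -> c) -> b))
≡ ~(~b | d) | ((c | d) -> (((b | ~c) -> c) -> b))   [eliminate ->]
≡ ~(~b | d) | ~(c | d) | (((b | ~c) -> c) -> b)   [eliminate ->]
≡ ~(~b | d) | ~(c | d) | ~((b | ~c) -> c) | b   [eliminate ->]
≡ ~(~b | d) | ~(c | d) | ~(~(b | ~c) | c) | b   [eliminate ->]
≡ (~~b & ~d) | ~(c | d) | ~(~(b | ~c) | c) | b   [De Morgan]
≡ (b & ~d) | ~(c | d) | ~(~(b | ~c) | c) | b   [double negation]
≡ (b & ~d) | (~c & ~d) | ~(~(b | ~c) | c) | b   [De Morgan]
≡ (b & ~d) | (~c & ~d) | (~~(b | ~c) & ~c) | b   [De Morgan]
≡ (b & ~d) | (~c & ~d) | ((b | ~c) & ~c) | b   [double negation]
≡ (b & ~d) | (~c & ~d) | (b & ~c) | (~c & ~c) | b   [distribute & over |]
≡ ~c | b   [simplify]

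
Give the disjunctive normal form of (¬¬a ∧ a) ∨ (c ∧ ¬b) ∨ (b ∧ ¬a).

(¬¬a ∧ a) ∨ (c ∧ ¬b) ∨ (b ∧ ¬a)
≡ (a ∧ a) ∨ (c ∧ ¬b) ∨ (b ∧ ¬a)   [double negation]
≡ a ∨ (c ∧ ¬b) ∨ (b ∧ ¬a)   [simplify]

a ∨ (c ∧ ¬b) ∨ (b ∧ ¬a)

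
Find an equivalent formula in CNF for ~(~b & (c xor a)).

~(~b & (c xor a))
⇔ ~(~b & (c | a) & ~(c & a))   [expand xor]
⇔ ~~b | ~(c | a) | ~~(c & a)   [De Morgan]
⇔ b | ~(c | a) | ~~(c & a)   [double negation]
⇔ b | (~c & ~a) | ~~(c & a)   [De Morgan]
⇔ b | (~c & ~a) | (c & a)   [double negation]
⇔ (b | ~c | c) & (b | ~c | a) & (b | ~a | c) & (b | ~a | a)   [distribute | over &]
⇔ (b | ~c | a) & (b | ~a | c)   [simplify]

(b | ~c | a) & (b | ~a | c)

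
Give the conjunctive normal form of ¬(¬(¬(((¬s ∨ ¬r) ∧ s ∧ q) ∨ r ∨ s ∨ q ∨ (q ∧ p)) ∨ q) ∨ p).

¬(¬(¬(((¬s ∨ ¬r) ∧ s ∧ q) ∨ r ∨ s ∨ q ∨ (q ∧ p)) ∨ q) ∨ p)
≡ ¬¬(¬(((¬s ∨ ¬r) ∧ s ∧ q) ∨ r ∨ s ∨ q ∨ (q ∧ p)) ∨ q) ∧ ¬p
≡ (¬(((¬s ∨ ¬r) ∧ s ∧ q) ∨ r ∨ s ∨ q ∨ (q ∧ p)) ∨ q) ∧ ¬p
≡ ((¬((¬s ∨ ¬r) ∧ s ∧ q) ∧ ¬r ∧ ¬s ∧ ¬q ∧ ¬(q ∧ p)) ∨ q) ∧ ¬p
≡ (((¬(¬s ∨ ¬r) ∨ ¬s ∨ ¬q) ∧ ¬r ∧ ¬s ∧ ¬q ∧ ¬(q ∧ p)) ∨ q) ∧ ¬p
≡ ((((¬¬s ∧ ¬¬r) ∨ ¬s ∨ ¬q) ∧ ¬r ∧ ¬s ∧ ¬q ∧ ¬(q ∧ p)) ∨ q) ∧ ¬p
≡ ((((s ∧ ¬¬r) ∨ ¬s ∨ ¬q) ∧ ¬r ∧ ¬s ∧ ¬q ∧ ¬(q ∧ p)) ∨ q) ∧ ¬p
≡ ((((s ∧ r) ∨ ¬s ∨ ¬q) ∧ ¬r ∧ ¬s ∧ ¬q ∧ ¬(q ∧ p)) ∨ q) ∧ ¬p
≡ ((((s ∧ r) ∨ ¬s ∨ ¬q) ∧ ¬r ∧ ¬s ∧ ¬q ∧ (¬q ∨ ¬p)) ∨ q) ∧ ¬p
≡ (s ∨ ¬s ∨ ¬q ∨ q) ∧ (r ∨ ¬s ∨ ¬q ∨ q) ∧ (¬r ∨ q) ∧ (¬s ∨ q) ∧ (¬q ∨ q) ∧ (¬q ∨ ¬p ∨ q) ∧ ¬p
≡ (¬r ∨ q) ∧ (¬s ∨ q) ∧ ¬p

(¬r ∨ q) ∧ (¬s ∨ q) ∧ ¬p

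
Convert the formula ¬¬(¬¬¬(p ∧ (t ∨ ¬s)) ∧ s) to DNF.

¬p ∧ s ∨ ¬t ∧ s

¬¬(¬¬¬(p ∧ (t ∨ ¬s)) ∧ s)
⇔ ¬¬¬(p ∧ (t ∨ ¬s)) ∧ s   [double negation]
⇔ ¬(p ∧ (t ∨ ¬s)) ∧ s   [double negation]
⇔ (¬p ∨ ¬(t ∨ ¬s)) ∧ s   [De Morgan]
⇔ (¬p ∨ ¬t ∧ ¬¬s) ∧ s   [De Morgan]
⇔ (¬p ∨ ¬t ∧ s) ∧ s   [double negation]
⇔ ¬p ∧ s ∨ ¬t ∧ s ∧ s   [distribute ∧ over ∨]
⇔ ¬p ∧ s ∨ ¬t ∧ s   [simplify]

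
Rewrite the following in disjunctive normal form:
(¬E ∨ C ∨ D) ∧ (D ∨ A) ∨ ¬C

(¬E ∨ C ∨ D) ∧ (D ∨ A) ∨ ¬C
⇔ ¬E ∧ D ∨ ¬E ∧ A ∨ C ∧ D ∨ C ∧ A ∨ D ∧ D ∨ D ∧ A ∨ ¬C   (distribute ∧ over ∨)
⇔ ¬E ∧ A ∨ C ∧ A ∨ D ∨ ¬C   (simplify)

¬E ∧ A ∨ C ∧ A ∨ D ∨ ¬C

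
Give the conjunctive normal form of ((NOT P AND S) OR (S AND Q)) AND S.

((NOT P AND S) OR (S AND Q)) AND S
≡ (NOT P OR S) AND (NOT P OR Q) AND (S OR S) AND (S OR Q) AND S   [distribute OR over AND]
≡ (NOT P OR Q) AND S   [simplify]

(NOT P OR Q) AND S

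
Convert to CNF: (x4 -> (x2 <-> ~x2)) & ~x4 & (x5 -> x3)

(x4 -> (x2 <-> ~x2)) & ~x4 & (x5 -> x3)
≡ (~x4 | (x2 <-> ~x2)) & ~x4 & (x5 -> x3)
≡ (~x4 | ((x2 -> ~x2) & (~x2 -> x2))) & ~x4 & (x5 -> x3)
≡ (~x4 | ((~x2 | ~x2) & (~x2 -> x2))) & ~x4 & (x5 -> x3)
≡ (~x4 | ((~x2 | ~x2) & (~~x2 | x2))) & ~x4 & (x5 -> x3)
≡ (~x4 | ((~x2 | ~x2) & (~~x2 | x2))) & ~x4 & (~x5 | x3)
≡ (~x4 | ((~x2 | ~x2) & (x2 | x2))) & ~x4 & (~x5 | x3)
≡ (~x4 | ~x2 | ~x2) & (~x4 | x2 | x2) & ~x4 & (~x5 | x3)
≡ ~x4 & (~x5 | x3)

~x4 & (~x5 | x3)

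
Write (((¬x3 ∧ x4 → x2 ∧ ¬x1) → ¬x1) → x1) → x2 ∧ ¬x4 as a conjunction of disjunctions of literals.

(((¬x3 ∧ x4 → x2 ∧ ¬x1) → ¬x1) → x1) → x2 ∧ ¬x4
⇔ ¬(((¬x3 ∧ x4 → x2 ∧ ¬x1) → ¬x1) → x1) ∨ x2 ∧ ¬x4
⇔ ¬(¬((¬x3 ∧ x4 → x2 ∧ ¬x1) → ¬x1) ∨ x1) ∨ x2 ∧ ¬x4
⇔ ¬(¬(¬(¬x3 ∧ x4 → x2 ∧ ¬x1) ∨ ¬x1) ∨ x1) ∨ x2 ∧ ¬x4
⇔ ¬(¬(¬(¬(¬x3 ∧ x4) ∨ x2 ∧ ¬x1) ∨ ¬x1) ∨ x1) ∨ x2 ∧ ¬x4
⇔ ¬¬(¬(¬(¬x3 ∧ x4) ∨ x2 ∧ ¬x1) ∨ ¬x1) ∧ ¬x1 ∨ x2 ∧ ¬x4
⇔ (¬(¬(¬x3 ∧ x4) ∨ x2 ∧ ¬x1) ∨ ¬x1) ∧ ¬x1 ∨ x2 ∧ ¬x4
⇔ (¬¬(¬x3 ∧ x4) ∧ ¬(x2 ∧ ¬x1) ∨ ¬x1) ∧ ¬x1 ∨ x2 ∧ ¬x4
⇔ (¬x3 ∧ x4 ∧ ¬(x2 ∧ ¬x1) ∨ ¬x1) ∧ ¬x1 ∨ x2 ∧ ¬x4
⇔ (¬x3 ∧ x4 ∧ (¬x2 ∨ ¬¬x1) ∨ ¬x1) ∧ ¬x1 ∨ x2 ∧ ¬x4
⇔ (¬x3 ∧ x4 ∧ (¬x2 ∨ x1) ∨ ¬x1) ∧ ¬x1 ∨ x2 ∧ ¬x4
⇔ (¬x3 ∨ ¬x1 ∨ x2) ∧ (¬x3 ∨ ¬x1 ∨ ¬x4) ∧ (x4 ∨ ¬x1 ∨ x2) ∧ (x4 ∨ ¬x1 ∨ ¬x4) ∧ (¬x2 ∨ x1 ∨ ¬x1 ∨ x2) ∧ (¬x2 ∨ x1 ∨ ¬x1 ∨ ¬x4) ∧ (¬x1 ∨ x2) ∧ (¬x1 ∨ ¬x4)
⇔ (¬x1 ∨ x2) ∧ (¬x1 ∨ ¬x4)

(¬x1 ∨ x2) ∧ (¬x1 ∨ ¬x4)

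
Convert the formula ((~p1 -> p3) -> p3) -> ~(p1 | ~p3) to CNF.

((~p1 -> p3) -> p3) -> ~(p1 | ~p3)
= ~((~p1 -> p3) -> p3) | ~(p1 | ~p3)   — eliminate ->
= ~(~(~p1 -> p3) | p3) | ~(p1 | ~p3)   — eliminate ->
= ~(~(~~p1 | p3) | p3) | ~(p1 | ~p3)   — eliminate ->
= (~~(~~p1 | p3) & ~p3) | ~(p1 | ~p3)   — De Morgan
= ((~~p1 | p3) & ~p3) | ~(p1 | ~p3)   — double negation
= ((p1 | p3) & ~p3) | ~(p1 | ~p3)   — double negation
= ((p1 | p3) & ~p3) | (~p1 & ~~p3)   — De Morgan
= ((p1 | p3) & ~p3) | (~p1 & p3)   — double negation
= (p1 | p3 | ~p1) & (p1 | p3 | p3) & (~p3 | ~p1) & (~p3 | p3)   — distribute | over &
= (p1 | p3) & (~p3 | ~p1)   — simplify

(p1 | p3) & (~p3 | ~p1)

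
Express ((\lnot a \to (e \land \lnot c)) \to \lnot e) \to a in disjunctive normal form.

((\lnot a \to (e \land \lnot c)) \to \lnot e) \to a
⇔ \lnot ((\lnot a \to (e \land \lnot c)) \to \lnot e) \lor a   [eliminate \to]
⇔ \lnot (\lnot (\lnot a \to (e \land \lnot c)) \lor \lnot e) \lor a   [eliminate \to]
⇔ \lnot (\lnot (\lnot \lnot a \lor (e \land \lnot c)) \lor \lnot e) \lor a   [eliminate \to]
⇔ (\lnot \lnot (\lnot \lnot a \lor (e \land \lnot c)) \land \lnot \lnot e) \lor a   [De Morgan]
⇔ ((\lnot \lnot a \lor (e \land \lnot c)) \land \lnot \lnot e) \lor a   [double negation]
⇔ ((a \lor (e \land \lnot c)) \land \lnot \lnot e) \lor a   [double negation]
⇔ ((a \lor (e \land \lnot c)) \land e) \lor a   [double negation]
⇔ (a \land e) \lor (e \land \lnot c \land e) \lor a   [distribute \land over \lor]
⇔ (e \land \lnot c) \lor a   [simplify]

(e \land \lnot c) \lor a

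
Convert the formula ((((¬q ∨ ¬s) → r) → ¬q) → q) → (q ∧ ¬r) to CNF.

((((¬q ∨ ¬s) → r) → ¬q) → q) → (q ∧ ¬r)
= ¬((((¬q ∨ ¬s) → r) → ¬q) → q) ∨ (q ∧ ¬r)   [eliminate →]
= ¬(¬(((¬q ∨ ¬s) → r) → ¬q) ∨ q) ∨ (q ∧ ¬r)   [eliminate →]
= ¬(¬(¬((¬q ∨ ¬s) → r) ∨ ¬q) ∨ q) ∨ (q ∧ ¬r)   [eliminate →]
= ¬(¬(¬(¬(¬q ∨ ¬s) ∨ r) ∨ ¬q) ∨ q) ∨ (q ∧ ¬r)   [eliminate →]
= (¬¬(¬(¬(¬q ∨ ¬s) ∨ r) ∨ ¬q) ∧ ¬q) ∨ (q ∧ ¬r)   [De Morgan]
= ((¬(¬(¬q ∨ ¬s) ∨ r) ∨ ¬q) ∧ ¬q) ∨ (q ∧ ¬r)   [double negation]
= (((¬¬(¬q ∨ ¬s) ∧ ¬r) ∨ ¬q) ∧ ¬q) ∨ (q ∧ ¬r)   [De Morgan]
= ((((¬q ∨ ¬s) ∧ ¬r) ∨ ¬q) ∧ ¬q) ∨ (q ∧ ¬r)   [double negation]
= (¬q ∨ ¬s ∨ ¬q ∨ q) ∧ (¬q ∨ ¬s ∨ ¬q ∨ ¬r) ∧ (¬r ∨ ¬q ∨ q) ∧ (¬r ∨ ¬q ∨ ¬r) ∧ (¬q ∨ q) ∧ (¬q ∨ ¬r)   [distribute ∨ over ∧]
= ¬r ∨ ¬q   [simplify]

¬r ∨ ¬q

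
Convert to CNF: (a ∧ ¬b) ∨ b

a ∨ b

(a ∧ ¬b) ∨ b
⇔ (a ∨ b) ∧ (¬b ∨ b)   — distribute ∨ over ∧
⇔ a ∨ b   — simplify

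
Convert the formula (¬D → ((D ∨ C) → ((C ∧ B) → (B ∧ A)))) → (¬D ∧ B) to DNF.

(¬D → ((D ∨ C) → ((C ∧ B) → (B ∧ A)))) → (¬D ∧ B)
⇔ ¬(¬D → ((D ∨ C) → ((C ∧ B) → (B ∧ A)))) ∨ (¬D ∧ B)   — eliminate →
⇔ ¬(¬¬D ∨ ((D ∨ C) → ((C ∧ B) → (B ∧ A)))) ∨ (¬D ∧ B)   — eliminate →
⇔ ¬(¬¬D ∨ ¬(D ∨ C) ∨ ((C ∧ B) → (B ∧ A))) ∨ (¬D ∧ B)   — eliminate →
⇔ ¬(¬¬D ∨ ¬(D ∨ C) ∨ ¬(C ∧ B) ∨ (B ∧ A)) ∨ (¬D ∧ B)   — eliminate →
⇔ (¬¬¬D ∧ ¬¬(D ∨ C) ∧ ¬¬(C ∧ B) ∧ ¬(B ∧ A)) ∨ (¬D ∧ B)   — De Morgan
⇔ (¬D ∧ ¬¬(D ∨ C) ∧ ¬¬(C ∧ B) ∧ ¬(B ∧ A)) ∨ (¬D ∧ B)   — double negation
⇔ (¬D ∧ (D ∨ C) ∧ ¬¬(C ∧ B) ∧ ¬(B ∧ A)) ∨ (¬D ∧ B)   — double negation
⇔ (¬D ∧ (D ∨ C) ∧ C ∧ B ∧ ¬(B ∧ A)) ∨ (¬D ∧ B)   — double negation
⇔ (¬D ∧ (D ∨ C) ∧ C ∧ B ∧ (¬B ∨ ¬A)) ∨ (¬D ∧ B)   — De Morgan
⇔ (¬D ∧ D ∧ C ∧ B ∧ ¬B) ∨ (¬D ∧ D ∧ C ∧ B ∧ ¬A) ∨ (¬D ∧ C ∧ C ∧ B ∧ ¬B) ∨ (¬D ∧ C ∧ C ∧ B ∧ ¬A) ∨ (¬D ∧ B)   — distribute ∧ over ∨
⇔ ¬D ∧ B   — simplify

¬D ∧ B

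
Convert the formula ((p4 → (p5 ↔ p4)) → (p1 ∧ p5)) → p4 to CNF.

((p4 → (p5 ↔ p4)) → (p1 ∧ p5)) → p4
≡ ¬((p4 → (p5 ↔ p4)) → (p1 ∧ p5)) ∨ p4   — eliminate →
≡ ¬(¬(p4 → (p5 ↔ p4)) ∨ (p1 ∧ p5)) ∨ p4   — eliminate →
≡ ¬(¬(¬p4 ∨ (p5 ↔ p4)) ∨ (p1 ∧ p5)) ∨ p4   — eliminate →
≡ ¬(¬(¬p4 ∨ ((p5 → p4) ∧ (p4 → p5))) ∨ (p1 ∧ p5)) ∨ p4   — eliminate ↔
≡ ¬(¬(¬p4 ∨ ((¬p5 ∨ p4) ∧ (p4 → p5))) ∨ (p1 ∧ p5)) ∨ p4   — eliminate →
≡ ¬(¬(¬p4 ∨ ((¬p5 ∨ p4) ∧ (¬p4 ∨ p5))) ∨ (p1 ∧ p5)) ∨ p4   — eliminate →
≡ (¬¬(¬p4 ∨ ((¬p5 ∨ p4) ∧ (¬p4 ∨ p5))) ∧ ¬(p1 ∧ p5)) ∨ p4   — De Morgan
≡ ((¬p4 ∨ ((¬p5 ∨ p4) ∧ (¬p4 ∨ p5))) ∧ ¬(p1 ∧ p5)) ∨ p4   — double negation
≡ ((¬p4 ∨ ((¬p5 ∨ p4) ∧ (¬p4 ∨ p5))) ∧ (¬p1 ∨ ¬p5)) ∨ p4   — De Morgan
≡ (¬p4 ∨ ¬p5 ∨ p4 ∨ p4) ∧ (¬p4 ∨ ¬p4 ∨ p5 ∨ p4) ∧ (¬p1 ∨ ¬p5 ∨ p4)   — distribute ∨ over ∧
≡ ¬p1 ∨ ¬p5 ∨ p4   — simplify

¬p1 ∨ ¬p5 ∨ p4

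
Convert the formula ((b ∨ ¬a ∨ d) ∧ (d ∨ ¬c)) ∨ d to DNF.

(b ∧ ¬c) ∨ (¬a ∧ ¬c) ∨ d

((b ∨ ¬a ∨ d) ∧ (d ∨ ¬c)) ∨ d
≡ (b ∧ d) ∨ (b ∧ ¬c) ∨ (¬a ∧ d) ∨ (¬a ∧ ¬c) ∨ (d ∧ d) ∨ (d ∧ ¬c) ∨ d   [distribute ∧ over ∨]
≡ (b ∧ ¬c) ∨ (¬a ∧ ¬c) ∨ d   [simplify]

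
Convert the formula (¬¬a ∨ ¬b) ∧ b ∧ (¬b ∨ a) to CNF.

(a ∨ ¬b) ∧ b

(¬¬a ∨ ¬b) ∧ b ∧ (¬b ∨ a)
= (a ∨ ¬b) ∧ b ∧ (¬b ∨ a)   [double negation]
= (a ∨ ¬b) ∧ b   [simplify]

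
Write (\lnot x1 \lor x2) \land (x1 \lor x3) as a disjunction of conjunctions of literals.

(\lnot x1 \lor x2) \land (x1 \lor x3)
≡ (\lnot x1 \land x1) \lor (\lnot x1 \land x3) \lor (x2 \land x1) \lor (x2 \land x3)   [distribute \land over \lor]
≡ (\lnot x1 \land x3) \lor (x2 \land x1) \lor (x2 \land x3)   [simplify]

(\lnot x1 \land x3) \lor (x2 \land x1) \lor (x2 \land x3)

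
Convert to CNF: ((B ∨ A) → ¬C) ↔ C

C ∧ (¬C ∨ ¬B) ∧ (¬C ∨ ¬A)

((B ∨ A) → ¬C) ↔ C
⇔ (((B ∨ A) → ¬C) → C) ∧ (C → ((B ∨ A) → ¬C))   [eliminate ↔]
⇔ (¬((B ∨ A) → ¬C) ∨ C) ∧ (C → ((B ∨ A) → ¬C))   [eliminate →]
⇔ (¬(¬(B ∨ A) ∨ ¬C) ∨ C) ∧ (C → ((B ∨ A) → ¬C))   [eliminate →]
⇔ (¬(¬(B ∨ A) ∨ ¬C) ∨ C) ∧ (¬C ∨ ((B ∨ A) → ¬C))   [eliminate →]
⇔ (¬(¬(B ∨ A) ∨ ¬C) ∨ C) ∧ (¬C ∨ ¬(B ∨ A) ∨ ¬C)   [eliminate →]
⇔ ((¬¬(B ∨ A) ∧ ¬¬C) ∨ C) ∧ (¬C ∨ ¬(B ∨ A) ∨ ¬C)   [De Morgan]
⇔ (((B ∨ A) ∧ ¬¬C) ∨ C) ∧ (¬C ∨ ¬(B ∨ A) ∨ ¬C)   [double negation]
⇔ (((B ∨ A) ∧ C) ∨ C) ∧ (¬C ∨ ¬(B ∨ A) ∨ ¬C)   [double negation]
⇔ (((B ∨ A) ∧ C) ∨ C) ∧ (¬C ∨ (¬B ∧ ¬A) ∨ ¬C)   [De Morgan]
⇔ (B ∨ A ∨ C) ∧ (C ∨ C) ∧ (¬C ∨ ¬B ∨ ¬C) ∧ (¬C ∨ ¬A ∨ ¬C)   [distribute ∨ over ∧]
⇔ C ∧ (¬C ∨ ¬B) ∧ (¬C ∨ ¬A)   [simplify]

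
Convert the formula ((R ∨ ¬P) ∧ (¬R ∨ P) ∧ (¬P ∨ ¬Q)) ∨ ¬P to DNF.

(R ∧ P ∧ ¬Q) ∨ ¬P

((R ∨ ¬P) ∧ (¬R ∨ P) ∧ (¬P ∨ ¬Q)) ∨ ¬P
≡ (R ∧ ¬R ∧ ¬P) ∨ (R ∧ ¬R ∧ ¬Q) ∨ (R ∧ P ∧ ¬P) ∨ (R ∧ P ∧ ¬Q) ∨ (¬P ∧ ¬R ∧ ¬P) ∨ (¬P ∧ ¬R ∧ ¬Q) ∨ (¬P ∧ P ∧ ¬P) ∨ (¬P ∧ P ∧ ¬Q) ∨ ¬P   [distribute ∧ over ∨]
≡ (R ∧ P ∧ ¬Q) ∨ ¬P   [simplify]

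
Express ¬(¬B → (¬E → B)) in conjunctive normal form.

¬(¬B → (¬E → B))
≡ ¬(¬¬B ∨ (¬E → B))   — eliminate →
≡ ¬(¬¬B ∨ ¬¬E ∨ B)   — eliminate →
≡ ¬¬¬B ∧ ¬¬¬E ∧ ¬B   — De Morgan
≡ ¬B ∧ ¬¬¬E ∧ ¬B   — double negation
≡ ¬B ∧ ¬E ∧ ¬B   — double negation
≡ ¬B ∧ ¬E   — simplify

¬B ∧ ¬E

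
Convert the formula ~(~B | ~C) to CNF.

~(~B | ~C)
≡ ~~B & ~~C   [De Morgan]
≡ B & ~~C   [double negation]
≡ B & C   [double negation]

B & C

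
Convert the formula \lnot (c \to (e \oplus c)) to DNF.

\lnot (c \to (e \oplus c))
= \lnot (\lnot c \lor (e \oplus c))   [eliminate \to]
= \lnot (\lnot c \lor (e \land \lnot c) \lor (\lnot e \land c))   [expand \oplus]
= \lnot \lnot c \land \lnot (e \land \lnot c) \land \lnot (\lnot e \land c)   [De Morgan]
= c \land \lnot (e \land \lnot c) \land \lnot (\lnot e \land c)   [double negation]
= c \land (\lnot e \lor \lnot \lnot c) \land \lnot (\lnot e \land c)   [De Morgan]
= c \land (\lnot e \lor c) \land \lnot (\lnot e \land c)   [double negation]
= c \land (\lnot e \lor c) \land (\lnot \lnot e \lor \lnot c)   [De Morgan]
= c \land (\lnot e \lor c) \land (e \lor \lnot c)   [double negation]
= (c \land \lnot e \land e) \lor (c \land \lnot e \land \lnot c) \lor (c \land c \land e) \lor (c \land c \land \lnot c)   [distribute \land over \lor]
= c \land e   [simplify]

c \land e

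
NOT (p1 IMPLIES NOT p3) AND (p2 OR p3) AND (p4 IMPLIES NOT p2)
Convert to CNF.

p1 AND p3 AND (NOT p4 OR NOT p2)

NOT (p1 IMPLIES NOT p3) AND (p2 OR p3) AND (p4 IMPLIES NOT p2)
⇔ NOT (NOT p1 OR NOT p3) AND (p2 OR p3) AND (p4 IMPLIES NOT p2)   (eliminate IMPLIES)
⇔ NOT (NOT p1 OR NOT p3) AND (p2 OR p3) AND (NOT p4 OR NOT p2)   (eliminate IMPLIES)
⇔ NOT NOT p1 AND NOT NOT p3 AND (p2 OR p3) AND (NOT p4 OR NOT p2)   (De Morgan)
⇔ p1 AND NOT NOT p3 AND (p2 OR p3) AND (NOT p4 OR NOT p2)   (double negation)
⇔ p1 AND p3 AND (p2 OR p3) AND (NOT p4 OR NOT p2)   (double negation)
⇔ p1 AND p3 AND (NOT p4 OR NOT p2)   (simplify)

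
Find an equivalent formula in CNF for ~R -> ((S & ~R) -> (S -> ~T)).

~R -> ((S & ~R) -> (S -> ~T))
⇔ ~~R | ((S & ~R) -> (S -> ~T))   (eliminate ->)
⇔ ~~R | ~(S & ~R) | (S -> ~T)   (eliminate ->)
⇔ ~~R | ~(S & ~R) | ~S | ~T   (eliminate ->)
⇔ R | ~(S & ~R) | ~S | ~T   (double negation)
⇔ R | ~S | ~~R | ~S | ~T   (De Morgan)
⇔ R | ~S | R | ~S | ~T   (double negation)
⇔ R | ~S | ~T   (simplify)

R | ~S | ~T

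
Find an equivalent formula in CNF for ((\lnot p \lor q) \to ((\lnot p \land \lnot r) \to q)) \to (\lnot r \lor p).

((\lnot p \lor q) \to ((\lnot p \land \lnot r) \to q)) \to (\lnot r \lor p)
= \lnot ((\lnot p \lor q) \to ((\lnot p \land \lnot r) \to q)) \lor \lnot r \lor p   [eliminate \to]
= \lnot (\lnot (\lnot p \lor q) \lor ((\lnot p \land \lnot r) \to q)) \lor \lnot r \lor p   [eliminate \to]
= \lnot (\lnot (\lnot p \lor q) \lor \lnot (\lnot p \land \lnot r) \lor q) \lor \lnot r \lor p   [eliminate \to]
= (\lnot \lnot (\lnot p \lor q) \land \lnot \lnot (\lnot p \land \lnot r) \land \lnot q) \lor \lnot r \lor p   [De Morgan]
= ((\lnot p \lor q) \land \lnot \lnot (\lnot p \land \lnot r) \land \lnot q) \lor \lnot r \lor p   [double negation]
= ((\lnot p \lor q) \land \lnot p \land \lnot r \land \lnot q) \lor \lnot r \lor p   [double negation]
= (\lnot p \lor q \lor \lnot r \lor p) \land (\lnot p \lor \lnot r \lor p) \land (\lnot r \lor \lnot r \lor p) \land (\lnot q \lor \lnot r \lor p)   [distribute \lor over \land]
= \lnot r \lor p   [simplify]

\lnot r \lor p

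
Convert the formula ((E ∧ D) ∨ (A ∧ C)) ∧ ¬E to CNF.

((E ∧ D) ∨ (A ∧ C)) ∧ ¬E
≡ (E ∨ A) ∧ (E ∨ C) ∧ (D ∨ A) ∧ (D ∨ C) ∧ ¬E   — distribute ∨ over ∧

(E ∨ A) ∧ (E ∨ C) ∧ (D ∨ A) ∧ (D ∨ C) ∧ ¬E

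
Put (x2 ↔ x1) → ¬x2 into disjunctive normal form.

(x2 ↔ x1) → ¬x2
≡ ¬(x2 ↔ x1) ∨ ¬x2
≡ ¬((x2 → x1) ∧ (x1 → x2)) ∨ ¬x2
≡ ¬((¬x2 ∨ x1) ∧ (x1 → x2)) ∨ ¬x2
≡ ¬((¬x2 ∨ x1) ∧ (¬x1 ∨ x2)) ∨ ¬x2
≡ ¬(¬x2 ∨ x1) ∨ ¬(¬x1 ∨ x2) ∨ ¬x2
≡ (¬¬x2 ∧ ¬x1) ∨ ¬(¬x1 ∨ x2) ∨ ¬x2
≡ (x2 ∧ ¬x1) ∨ ¬(¬x1 ∨ x2) ∨ ¬x2
≡ (x2 ∧ ¬x1) ∨ (¬¬x1 ∧ ¬x2) ∨ ¬x2
≡ (x2 ∧ ¬x1) ∨ (x1 ∧ ¬x2) ∨ ¬x2
≡ (x2 ∧ ¬x1) ∨ ¬x2

(x2 ∧ ¬x1) ∨ ¬x2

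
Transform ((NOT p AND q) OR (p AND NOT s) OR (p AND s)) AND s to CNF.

(q OR p) AND s

((NOT p AND q) OR (p AND NOT s) OR (p AND s)) AND s
≡ (NOT p OR p OR p) AND (NOT p OR p OR s) AND (NOT p OR NOT s OR p) AND (NOT p OR NOT s OR s) AND (q OR p OR p) AND (q OR p OR s) AND (q OR NOT s OR p) AND (q OR NOT s OR s) AND s   [distribute OR over AND]
≡ (q OR p) AND s   [simplify]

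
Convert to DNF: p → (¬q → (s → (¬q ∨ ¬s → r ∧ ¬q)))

p → (¬q → (s → (¬q ∨ ¬s → r ∧ ¬q)))
⇔ ¬p ∨ (¬q → (s → (¬q ∨ ¬s → r ∧ ¬q)))   [eliminate →]
⇔ ¬p ∨ ¬¬q ∨ (s → (¬q ∨ ¬s → r ∧ ¬q))   [eliminate →]
⇔ ¬p ∨ ¬¬q ∨ ¬s ∨ (¬q ∨ ¬s → r ∧ ¬q)   [eliminate →]
⇔ ¬p ∨ ¬¬q ∨ ¬s ∨ ¬(¬q ∨ ¬s) ∨ r ∧ ¬q   [eliminate →]
⇔ ¬p ∨ q ∨ ¬s ∨ ¬(¬q ∨ ¬s) ∨ r ∧ ¬q   [double negation]
⇔ ¬p ∨ q ∨ ¬s ∨ ¬¬q ∧ ¬¬s ∨ r ∧ ¬q   [De Morgan]
⇔ ¬p ∨ q ∨ ¬s ∨ q ∧ ¬¬s ∨ r ∧ ¬q   [double negation]
⇔ ¬p ∨ q ∨ ¬s ∨ q ∧ s ∨ r ∧ ¬q   [double negation]
⇔ ¬p ∨ q ∨ ¬s ∨ r ∧ ¬q   [simplify]

¬p ∨ q ∨ ¬s ∨ r ∧ ¬q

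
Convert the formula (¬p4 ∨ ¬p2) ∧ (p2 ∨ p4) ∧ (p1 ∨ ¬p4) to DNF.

(¬p4 ∧ p2) ∨ (¬p2 ∧ p4 ∧ p1)

(¬p4 ∨ ¬p2) ∧ (p2 ∨ p4) ∧ (p1 ∨ ¬p4)
= (¬p4 ∧ p2 ∧ p1) ∨ (¬p4 ∧ p2 ∧ ¬p4) ∨ (¬p4 ∧ p4 ∧ p1) ∨ (¬p4 ∧ p4 ∧ ¬p4) ∨ (¬p2 ∧ p2 ∧ p1) ∨ (¬p2 ∧ p2 ∧ ¬p4) ∨ (¬p2 ∧ p4 ∧ p1) ∨ (¬p2 ∧ p4 ∧ ¬p4)   [distribute ∧ over ∨]
= (¬p4 ∧ p2) ∨ (¬p2 ∧ p4 ∧ p1)   [simplify]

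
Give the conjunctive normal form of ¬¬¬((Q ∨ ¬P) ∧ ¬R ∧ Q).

¬¬¬((Q ∨ ¬P) ∧ ¬R ∧ Q)
⇔ ¬((Q ∨ ¬P) ∧ ¬R ∧ Q)   (double negation)
⇔ ¬(Q ∨ ¬P) ∨ ¬¬R ∨ ¬Q   (De Morgan)
⇔ (¬Q ∧ ¬¬P) ∨ ¬¬R ∨ ¬Q   (De Morgan)
⇔ (¬Q ∧ P) ∨ ¬¬R ∨ ¬Q   (double negation)
⇔ (¬Q ∧ P) ∨ R ∨ ¬Q   (double negation)
⇔ (¬Q ∨ R ∨ ¬Q) ∧ (P ∨ R ∨ ¬Q)   (distribute ∨ over ∧)
⇔ ¬Q ∨ R   (simplify)

¬Q ∨ R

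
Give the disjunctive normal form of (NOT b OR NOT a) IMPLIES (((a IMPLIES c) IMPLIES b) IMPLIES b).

(NOT b OR NOT a) IMPLIES (((a IMPLIES c) IMPLIES b) IMPLIES b)
= NOT (NOT b OR NOT a) OR (((a IMPLIES c) IMPLIES b) IMPLIES b)   [eliminate IMPLIES]
= NOT (NOT b OR NOT a) OR NOT ((a IMPLIES c) IMPLIES b) OR b   [eliminate IMPLIES]
= NOT (NOT b OR NOT a) OR NOT (NOT (a IMPLIES c) OR b) OR b   [eliminate IMPLIES]
= NOT (NOT b OR NOT a) OR NOT (NOT (NOT a OR c) OR b) OR b   [eliminate IMPLIES]
= (NOT NOT b AND NOT NOT a) OR NOT (NOT (NOT a OR c) OR b) OR b   [De Morgan]
= (b AND NOT NOT a) OR NOT (NOT (NOT a OR c) OR b) OR b   [double negation]
= (b AND a) OR NOT (NOT (NOT a OR c) OR b) OR b   [double negation]
= (b AND a) OR (NOT NOT (NOT a OR c) AND NOT b) OR b   [De Morgan]
= (b AND a) OR ((NOT a OR c) AND NOT b) OR b   [double negation]
= (b AND a) OR (NOT a AND NOT b) OR (c AND NOT b) OR b   [distribute AND over OR]
= (NOT a AND NOT b) OR (c AND NOT b) OR b   [simplify]

(NOT a AND NOT b) OR (c AND NOT b) OR b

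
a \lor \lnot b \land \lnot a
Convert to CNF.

a \lor \lnot b \land \lnot a
⇔ (a \lor \lnot b) \land (a \lor \lnot a)
⇔ a \lor \lnot b

a \lor \lnot b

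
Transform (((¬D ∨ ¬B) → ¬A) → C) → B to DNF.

(¬A ∧ ¬C) ∨ B

(((¬D ∨ ¬B) → ¬A) → C) → B
= ¬(((¬D ∨ ¬B) → ¬A) → C) ∨ B   (eliminate →)
= ¬(¬((¬D ∨ ¬B) → ¬A) ∨ C) ∨ B   (eliminate →)
= ¬(¬(¬(¬D ∨ ¬B) ∨ ¬A) ∨ C) ∨ B   (eliminate →)
= (¬¬(¬(¬D ∨ ¬B) ∨ ¬A) ∧ ¬C) ∨ B   (De Morgan)
= ((¬(¬D ∨ ¬B) ∨ ¬A) ∧ ¬C) ∨ B   (double negation)
= (((¬¬D ∧ ¬¬B) ∨ ¬A) ∧ ¬C) ∨ B   (De Morgan)
= (((D ∧ ¬¬B) ∨ ¬A) ∧ ¬C) ∨ B   (double negation)
= (((D ∧ B) ∨ ¬A) ∧ ¬C) ∨ B   (double negation)
= (D ∧ B ∧ ¬C) ∨ (¬A ∧ ¬C) ∨ B   (distribute ∧ over ∨)
= (¬A ∧ ¬C) ∨ B   (simplify)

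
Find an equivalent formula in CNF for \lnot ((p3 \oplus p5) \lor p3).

(\lnot p5 \lor p3) \land \lnot p3

\lnot ((p3 \oplus p5) \lor p3)
⇔ \lnot (((p3 \lor p5) \land \lnot (p3 \land p5)) \lor p3)   (expand \oplus)
⇔ \lnot ((p3 \lor p5) \land \lnot (p3 \land p5)) \land \lnot p3   (De Morgan)
⇔ (\lnot (p3 \lor p5) \lor \lnot \lnot (p3 \land p5)) \land \lnot p3   (De Morgan)
⇔ ((\lnot p3 \land \lnot p5) \lor \lnot \lnot (p3 \land p5)) \land \lnot p3   (De Morgan)
⇔ ((\lnot p3 \land \lnot p5) \lor (p3 \land p5)) \land \lnot p3   (double negation)
⇔ (\lnot p3 \lor p3) \land (\lnot p3 \lor p5) \land (\lnot p5 \lor p3) \land (\lnot p5 \lor p5) \land \lnot p3   (distribute \lor over \land)
⇔ (\lnot p5 \lor p3) \land \lnot p3   (simplify)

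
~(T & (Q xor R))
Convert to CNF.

~(T & (Q xor R))
≡ ~(T & (Q | R) & ~(Q & R))   (expand xor)
≡ ~T | ~(Q | R) | ~~(Q & R)   (De Morgan)
≡ ~T | (~Q & ~R) | ~~(Q & R)   (De Morgan)
≡ ~T | (~Q & ~R) | (Q & R)   (double negation)
≡ (~T | ~Q | Q) & (~T | ~Q | R) & (~T | ~R | Q) & (~T | ~R | R)   (distribute | over &)
≡ (~T | ~Q | R) & (~T | ~R | Q)   (simplify)

(~T | ~Q | R) & (~T | ~R | Q)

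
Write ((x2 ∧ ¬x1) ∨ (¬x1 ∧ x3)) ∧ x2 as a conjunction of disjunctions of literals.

¬x1 ∧ x2

((x2 ∧ ¬x1) ∨ (¬x1 ∧ x3)) ∧ x2
= (x2 ∨ ¬x1) ∧ (x2 ∨ x3) ∧ (¬x1 ∨ ¬x1) ∧ (¬x1 ∨ x3) ∧ x2   [distribute ∨ over ∧]
= ¬x1 ∧ x2   [simplify]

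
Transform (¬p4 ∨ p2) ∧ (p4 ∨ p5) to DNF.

(¬p4 ∨ p2) ∧ (p4 ∨ p5)
≡ (¬p4 ∧ p4) ∨ (¬p4 ∧ p5) ∨ (p2 ∧ p4) ∨ (p2 ∧ p5)   [distribute ∧ over ∨]
≡ (¬p4 ∧ p5) ∨ (p2 ∧ p4) ∨ (p2 ∧ p5)   [simplify]

(¬p4 ∧ p5) ∨ (p2 ∧ p4) ∨ (p2 ∧ p5)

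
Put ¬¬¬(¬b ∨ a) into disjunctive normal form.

b ∧ ¬a

¬¬¬(¬b ∨ a)
≡ ¬(¬b ∨ a)   [double negation]
≡ ¬¬b ∧ ¬a   [De Morgan]
≡ b ∧ ¬a   [double negation]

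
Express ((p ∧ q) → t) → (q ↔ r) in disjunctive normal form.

((p ∧ q) → t) → (q ↔ r)
= ¬((p ∧ q) → t) ∨ (q ↔ r)   [eliminate →]
= ¬(¬(p ∧ q) ∨ t) ∨ (q ↔ r)   [eliminate →]
= ¬(¬(p ∧ q) ∨ t) ∨ ((q → r) ∧ (r → q))   [eliminate ↔]
= ¬(¬(p ∧ q) ∨ t) ∨ ((¬q ∨ r) ∧ (r → q))   [eliminate →]
= ¬(¬(p ∧ q) ∨ t) ∨ ((¬q ∨ r) ∧ (¬r ∨ q))   [eliminate →]
= (¬¬(p ∧ q) ∧ ¬t) ∨ ((¬q ∨ r) ∧ (¬r ∨ q))   [De Morgan]
= (p ∧ q ∧ ¬t) ∨ ((¬q ∨ r) ∧ (¬r ∨ q))   [double negation]
= (p ∧ q ∧ ¬t) ∨ (¬q ∧ ¬r) ∨ (¬q ∧ q) ∨ (r ∧ ¬r) ∨ (r ∧ q)   [distribute ∧ over ∨]
= (p ∧ q ∧ ¬t) ∨ (¬q ∧ ¬r) ∨ (r ∧ q)   [simplify]

(p ∧ q ∧ ¬t) ∨ (¬q ∧ ¬r) ∨ (r ∧ q)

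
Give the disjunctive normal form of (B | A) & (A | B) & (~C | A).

(B | A) & (A | B) & (~C | A)
⇔ (B & A & ~C) | (B & A & A) | (B & B & ~C) | (B & B & A) | (A & A & ~C) | (A & A & A) | (A & B & ~C) | (A & B & A)   [distribute & over |]
⇔ (B & ~C) | A   [simplify]

(B & ~C) | A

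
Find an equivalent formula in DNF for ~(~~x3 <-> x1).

(x3 & ~x1) | (x1 & ~x3)

~(~~x3 <-> x1)
≡ ~((~~x3 -> x1) & (x1 -> ~~x3))   (eliminate <->)
≡ ~((~~~x3 | x1) & (x1 -> ~~x3))   (eliminate ->)
≡ ~((~~~x3 | x1) & (~x1 | ~~x3))   (eliminate ->)
≡ ~(~~~x3 | x1) | ~(~x1 | ~~x3)   (De Morgan)
≡ (~~~~x3 & ~x1) | ~(~x1 | ~~x3)   (De Morgan)
≡ (~~x3 & ~x1) | ~(~x1 | ~~x3)   (double negation)
≡ (x3 & ~x1) | ~(~x1 | ~~x3)   (double negation)
≡ (x3 & ~x1) | (~~x1 & ~~~x3)   (De Morgan)
≡ (x3 & ~x1) | (x1 & ~~~x3)   (double negation)
≡ (x3 & ~x1) | (x1 & ~x3)   (double negation)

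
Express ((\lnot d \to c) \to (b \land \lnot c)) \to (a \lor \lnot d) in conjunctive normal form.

((\lnot d \to c) \to (b \land \lnot c)) \to (a \lor \lnot d)
= \lnot ((\lnot d \to c) \to (b \land \lnot c)) \lor a \lor \lnot d   — eliminate \to
= \lnot (\lnot (\lnot d \to c) \lor (b \land \lnot c)) \lor a \lor \lnot d   — eliminate \to
= \lnot (\lnot (\lnot \lnot d \lor c) \lor (b \land \lnot c)) \lor a \lor \lnot d   — eliminate \to
= (\lnot \lnot (\lnot \lnot d \lor c) \land \lnot (b \land \lnot c)) \lor a \lor \lnot d   — De Morgan
= ((\lnot \lnot d \lor c) \land \lnot (b \land \lnot c)) \lor a \lor \lnot d   — double negation
= ((d \lor c) \land \lnot (b \land \lnot c)) \lor a \lor \lnot d   — double negation
= ((d \lor c) \land (\lnot b \lor \lnot \lnot c)) \lor a \lor \lnot d   — De Morgan
= ((d \lor c) \land (\lnot b \lor c)) \lor a \lor \lnot d   — double negation
= (d \lor c \lor a \lor \lnot d) \land (\lnot b \lor c \lor a \lor \lnot d)   — distribute \lor over \land
= \lnot b \lor c \lor a \lor \lnot d   — simplify

\lnot b \lor c \lor a \lor \lnot d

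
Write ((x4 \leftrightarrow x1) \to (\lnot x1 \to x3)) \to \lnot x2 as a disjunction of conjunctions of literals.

(\lnot x4 \land \lnot x1 \land \lnot x3) \lor \lnot x2

((x4 \leftrightarrow x1) \to (\lnot x1 \to x3)) \to \lnot x2
⇔ \lnot ((x4 \leftrightarrow x1) \to (\lnot x1 \to x3)) \lor \lnot x2   [eliminate \to]
⇔ \lnot (\lnot (x4 \leftrightarrow x1) \lor (\lnot x1 \to x3)) \lor \lnot x2   [eliminate \to]
⇔ \lnot (\lnot ((x4 \to x1) \land (x1 \to x4)) \lor (\lnot x1 \to x3)) \lor \lnot x2   [eliminate \leftrightarrow]
⇔ \lnot (\lnot ((\lnot x4 \lor x1) \land (x1 \to x4)) \lor (\lnot x1 \to x3)) \lor \lnot x2   [eliminate \to]
⇔ \lnot (\lnot ((\lnot x4 \lor x1) \land (\lnot x1 \lor x4)) \lor (\lnot x1 \to x3)) \lor \lnot x2   [eliminate \to]
⇔ \lnot (\lnot ((\lnot x4 \lor x1) \land (\lnot x1 \lor x4)) \lor \lnot \lnot x1 \lor x3) \lor \lnot x2   [eliminate \to]
⇔ (\lnot \lnot ((\lnot x4 \lor x1) \land (\lnot x1 \lor x4)) \land \lnot \lnot \lnot x1 \land \lnot x3) \lor \lnot x2   [De Morgan]
⇔ ((\lnot x4 \lor x1) \land (\lnot x1 \lor x4) \land \lnot \lnot \lnot x1 \land \lnot x3) \lor \lnot x2   [double negation]
⇔ ((\lnot x4 \lor x1) \land (\lnot x1 \lor x4) \land \lnot x1 \land \lnot x3) \lor \lnot x2   [double negation]
⇔ (\lnot x4 \land \lnot x1 \land \lnot x1 \land \lnot x3) \lor (\lnot x4 \land x4 \land \lnot x1 \land \lnot x3) \lor (x1 \land \lnot x1 \land \lnot x1 \land \lnot x3) \lor (x1 \land x4 \land \lnot x1 \land \lnot x3) \lor \lnot x2   [distribute \land over \lor]
⇔ (\lnot x4 \land \lnot x1 \land \lnot x3) \lor \lnot x2   [simplify]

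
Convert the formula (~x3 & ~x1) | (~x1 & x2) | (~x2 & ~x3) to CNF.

(~x3 | ~x1) & (~x3 | x2) & (~x1 | ~x2)

(~x3 & ~x1) | (~x1 & x2) | (~x2 & ~x3)
= (~x3 | ~x1 | ~x2) & (~x3 | ~x1 | ~x3) & (~x3 | x2 | ~x2) & (~x3 | x2 | ~x3) & (~x1 | ~x1 | ~x2) & (~x1 | ~x1 | ~x3) & (~x1 | x2 | ~x2) & (~x1 | x2 | ~x3)   [distribute | over &]
= (~x3 | ~x1) & (~x3 | x2) & (~x1 | ~x2)   [simplify]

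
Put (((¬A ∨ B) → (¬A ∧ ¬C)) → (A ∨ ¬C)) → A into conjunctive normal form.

(A ∨ ¬C) ∧ (C ∨ A)

(((¬A ∨ B) → (¬A ∧ ¬C)) → (A ∨ ¬C)) → A
⇔ ¬(((¬A ∨ B) → (¬A ∧ ¬C)) → (A ∨ ¬C)) ∨ A   — eliminate →
⇔ ¬(¬((¬A ∨ B) → (¬A ∧ ¬C)) ∨ A ∨ ¬C) ∨ A   — eliminate →
⇔ ¬(¬(¬(¬A ∨ B) ∨ (¬A ∧ ¬C)) ∨ A ∨ ¬C) ∨ A   — eliminate →
⇔ (¬¬(¬(¬A ∨ B) ∨ (¬A ∧ ¬C)) ∧ ¬A ∧ ¬¬C) ∨ A   — De Morgan
⇔ ((¬(¬A ∨ B) ∨ (¬A ∧ ¬C)) ∧ ¬A ∧ ¬¬C) ∨ A   — double negation
⇔ (((¬¬A ∧ ¬B) ∨ (¬A ∧ ¬C)) ∧ ¬A ∧ ¬¬C) ∨ A   — De Morgan
⇔ (((A ∧ ¬B) ∨ (¬A ∧ ¬C)) ∧ ¬A ∧ ¬¬C) ∨ A   — double negation
⇔ (((A ∧ ¬B) ∨ (¬A ∧ ¬C)) ∧ ¬A ∧ C) ∨ A   — double negation
⇔ (A ∨ ¬A ∨ A) ∧ (A ∨ ¬C ∨ A) ∧ (¬B ∨ ¬A ∨ A) ∧ (¬B ∨ ¬C ∨ A) ∧ (¬A ∨ A) ∧ (C ∨ A)   — distribute ∨ over ∧
⇔ (A ∨ ¬C) ∧ (C ∨ A)   — simplify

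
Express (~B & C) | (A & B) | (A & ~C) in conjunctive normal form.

(~B | A) & (C | A)

(~B & C) | (A & B) | (A & ~C)
≡ (~B | A | A) & (~B | A | ~C) & (~B | B | A) & (~B | B | ~C) & (C | A | A) & (C | A | ~C) & (C | B | A) & (C | B | ~C)
≡ (~B | A) & (C | A)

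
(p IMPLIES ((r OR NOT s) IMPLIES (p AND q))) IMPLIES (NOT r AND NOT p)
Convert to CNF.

(p OR NOT r) AND (r OR NOT s OR NOT p) AND (NOT p OR NOT q)

(p IMPLIES ((r OR NOT s) IMPLIES (p AND q))) IMPLIES (NOT r AND NOT p)
≡ NOT (p IMPLIES ((r OR NOT s) IMPLIES (p AND q))) OR (NOT r AND NOT p)   [eliminate IMPLIES]
≡ NOT (NOT p OR ((r OR NOT s) IMPLIES (p AND q))) OR (NOT r AND NOT p)   [eliminate IMPLIES]
≡ NOT (NOT p OR NOT (r OR NOT s) OR (p AND q)) OR (NOT r AND NOT p)   [eliminate IMPLIES]
≡ (NOT NOT p AND NOT NOT (r OR NOT s) AND NOT (p AND q)) OR (NOT r AND NOT p)   [De Morgan]
≡ (p AND NOT NOT (r OR NOT s) AND NOT (p AND q)) OR (NOT r AND NOT p)   [double negation]
≡ (p AND (r OR NOT s) AND NOT (p AND q)) OR (NOT r AND NOT p)   [double negation]
≡ (p AND (r OR NOT s) AND (NOT p OR NOT q)) OR (NOT r AND NOT p)   [De Morgan]
≡ (p OR NOT r) AND (p OR NOT p) AND (r OR NOT s OR NOT r) AND (r OR NOT s OR NOT p) AND (NOT p OR NOT q OR NOT r) AND (NOT p OR NOT q OR NOT p)   [distribute OR over AND]
≡ (p OR NOT r) AND (r OR NOT s OR NOT p) AND (NOT p OR NOT q)   [simplify]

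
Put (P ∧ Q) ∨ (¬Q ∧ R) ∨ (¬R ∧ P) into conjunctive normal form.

(P ∧ Q) ∨ (¬Q ∧ R) ∨ (¬R ∧ P)
≡ (P ∨ ¬Q ∨ ¬R) ∧ (P ∨ ¬Q ∨ P) ∧ (P ∨ R ∨ ¬R) ∧ (P ∨ R ∨ P) ∧ (Q ∨ ¬Q ∨ ¬R) ∧ (Q ∨ ¬Q ∨ P) ∧ (Q ∨ R ∨ ¬R) ∧ (Q ∨ R ∨ P)   [distribute ∨ over ∧]
≡ (P ∨ ¬Q) ∧ (P ∨ R)   [simplify]

(P ∨ ¬Q) ∧ (P ∨ R)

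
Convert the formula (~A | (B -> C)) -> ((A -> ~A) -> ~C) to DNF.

A | ~C

(~A | (B -> C)) -> ((A -> ~A) -> ~C)
= ~(~A | (B -> C)) | ((A -> ~A) -> ~C)   — eliminate ->
= ~(~A | ~B | C) | ((A -> ~A) -> ~C)   — eliminate ->
= ~(~A | ~B | C) | ~(A -> ~A) | ~C   — eliminate ->
= ~(~A | ~B | C) | ~(~A | ~A) | ~C   — eliminate ->
= (~~A & ~~B & ~C) | ~(~A | ~A) | ~C   — De Morgan
= (A & ~~B & ~C) | ~(~A | ~A) | ~C   — double negation
= (A & B & ~C) | ~(~A | ~A) | ~C   — double negation
= (A & B & ~C) | (~~A & ~~A) | ~C   — De Morgan
= (A & B & ~C) | (A & ~~A) | ~C   — double negation
= (A & B & ~C) | (A & A) | ~C   — double negation
= A | ~C   — simplify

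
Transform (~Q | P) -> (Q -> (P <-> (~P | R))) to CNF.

(~Q | P) -> (Q -> (P <-> (~P | R)))
≡ ~(~Q | P) | (Q -> (P <-> (~P | R)))   [eliminate ->]
≡ ~(~Q | P) | ~Q | (P <-> (~P | R))   [eliminate ->]
≡ ~(~Q | P) | ~Q | ((P -> (~P | R)) & ((~P | R) -> P))   [eliminate <->]
≡ ~(~Q | P) | ~Q | ((~P | ~P | R) & ((~P | R) -> P))   [eliminate ->]
≡ ~(~Q | P) | ~Q | ((~P | ~P | R) & (~(~P | R) | P))   [eliminate ->]
≡ (~~Q & ~P) | ~Q | ((~P | ~P | R) & (~(~P | R) | P))   [De Morgan]
≡ (Q & ~P) | ~Q | ((~P | ~P | R) & (~(~P | R) | P))   [double negation]
≡ (Q & ~P) | ~Q | ((~P | ~P | R) & ((~~P & ~R) | P))   [De Morgan]
≡ (Q & ~P) | ~Q | ((~P | ~P | R) & ((P & ~R) | P))   [double negation]
≡ (Q | ~Q | ~P | ~P | R) & (Q | ~Q | P | P) & (Q | ~Q | ~R | P) & (~P | ~Q | ~P | ~P | R) & (~P | ~Q | P | P) & (~P | ~Q | ~R | P)   [distribute | over &]
≡ ~P | ~Q | R   [simplify]

~P | ~Q | R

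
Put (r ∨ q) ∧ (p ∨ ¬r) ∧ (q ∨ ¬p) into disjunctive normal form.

(q ∧ p) ∨ (q ∧ ¬r)

(r ∨ q) ∧ (p ∨ ¬r) ∧ (q ∨ ¬p)
≡ (r ∧ p ∧ q) ∨ (r ∧ p ∧ ¬p) ∨ (r ∧ ¬r ∧ q) ∨ (r ∧ ¬r ∧ ¬p) ∨ (q ∧ p ∧ q) ∨ (q ∧ p ∧ ¬p) ∨ (q ∧ ¬r ∧ q) ∨ (q ∧ ¬r ∧ ¬p)   [distribute ∧ over ∨]
≡ (q ∧ p) ∨ (q ∧ ¬r)   [simplify]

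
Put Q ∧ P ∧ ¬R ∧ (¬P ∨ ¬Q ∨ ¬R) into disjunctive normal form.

Q ∧ P ∧ ¬R ∧ (¬P ∨ ¬Q ∨ ¬R)
≡ (Q ∧ P ∧ ¬R ∧ ¬P) ∨ (Q ∧ P ∧ ¬R ∧ ¬Q) ∨ (Q ∧ P ∧ ¬R ∧ ¬R)   (distribute ∧ over ∨)
≡ Q ∧ P ∧ ¬R   (simplify)

Q ∧ P ∧ ¬R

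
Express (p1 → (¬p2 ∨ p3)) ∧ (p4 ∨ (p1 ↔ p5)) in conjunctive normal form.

(¬p1 ∨ ¬p2 ∨ p3) ∧ (p4 ∨ ¬p1 ∨ p5) ∧ (p4 ∨ ¬p5 ∨ p1)

(p1 → (¬p2 ∨ p3)) ∧ (p4 ∨ (p1 ↔ p5))
⇔ (¬p1 ∨ ¬p2 ∨ p3) ∧ (p4 ∨ (p1 ↔ p5))   (eliminate →)
⇔ (¬p1 ∨ ¬p2 ∨ p3) ∧ (p4 ∨ ((p1 → p5) ∧ (p5 → p1)))   (eliminate ↔)
⇔ (¬p1 ∨ ¬p2 ∨ p3) ∧ (p4 ∨ ((¬p1 ∨ p5) ∧ (p5 → p1)))   (eliminate →)
⇔ (¬p1 ∨ ¬p2 ∨ p3) ∧ (p4 ∨ ((¬p1 ∨ p5) ∧ (¬p5 ∨ p1)))   (eliminate →)
⇔ (¬p1 ∨ ¬p2 ∨ p3) ∧ (p4 ∨ ¬p1 ∨ p5) ∧ (p4 ∨ ¬p5 ∨ p1)   (distribute ∨ over ∧)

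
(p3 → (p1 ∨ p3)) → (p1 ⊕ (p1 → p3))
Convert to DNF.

(p3 → (p1 ∨ p3)) → (p1 ⊕ (p1 → p3))
≡ ¬(p3 → (p1 ∨ p3)) ∨ (p1 ⊕ (p1 → p3))   — eliminate →
≡ ¬(¬p3 ∨ p1 ∨ p3) ∨ (p1 ⊕ (p1 → p3))   — eliminate →
≡ ¬(¬p3 ∨ p1 ∨ p3) ∨ (p1 ∧ ¬(p1 → p3)) ∨ (¬p1 ∧ (p1 → p3))   — expand ⊕
≡ ¬(¬p3 ∨ p1 ∨ p3) ∨ (p1 ∧ ¬(¬p1 ∨ p3)) ∨ (¬p1 ∧ (p1 → p3))   — eliminate →
≡ ¬(¬p3 ∨ p1 ∨ p3) ∨ (p1 ∧ ¬(¬p1 ∨ p3)) ∨ (¬p1 ∧ (¬p1 ∨ p3))   — eliminate →
≡ (¬¬p3 ∧ ¬p1 ∧ ¬p3) ∨ (p1 ∧ ¬(¬p1 ∨ p3)) ∨ (¬p1 ∧ (¬p1 ∨ p3))   — De Morgan
≡ (p3 ∧ ¬p1 ∧ ¬p3) ∨ (p1 ∧ ¬(¬p1 ∨ p3)) ∨ (¬p1 ∧ (¬p1 ∨ p3))   — double negation
≡ (p3 ∧ ¬p1 ∧ ¬p3) ∨ (p1 ∧ ¬¬p1 ∧ ¬p3) ∨ (¬p1 ∧ (¬p1 ∨ p3))   — De Morgan
≡ (p3 ∧ ¬p1 ∧ ¬p3) ∨ (p1 ∧ p1 ∧ ¬p3) ∨ (¬p1 ∧ (¬p1 ∨ p3))   — double negation
≡ (p3 ∧ ¬p1 ∧ ¬p3) ∨ (p1 ∧ p1 ∧ ¬p3) ∨ (¬p1 ∧ ¬p1) ∨ (¬p1 ∧ p3)   — distribute ∧ over ∨
≡ (p1 ∧ ¬p3) ∨ ¬p1   — simplify

(p1 ∧ ¬p3) ∨ ¬p1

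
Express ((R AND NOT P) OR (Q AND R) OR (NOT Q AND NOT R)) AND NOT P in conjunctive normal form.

((R AND NOT P) OR (Q AND R) OR (NOT Q AND NOT R)) AND NOT P
= (R OR Q OR NOT Q) AND (R OR Q OR NOT R) AND (R OR R OR NOT Q) AND (R OR R OR NOT R) AND (NOT P OR Q OR NOT Q) AND (NOT P OR Q OR NOT R) AND (NOT P OR R OR NOT Q) AND (NOT P OR R OR NOT R) AND NOT P   [distribute OR over AND]
= (R OR NOT Q) AND NOT P   [simplify]

(R OR NOT Q) AND NOT P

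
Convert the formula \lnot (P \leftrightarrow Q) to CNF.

(P \lor Q) \land (\lnot Q \lor \lnot P)

\lnot (P \leftrightarrow Q)
≡ \lnot ((P \to Q) \land (Q \to P))   [eliminate \leftrightarrow]
≡ \lnot ((\lnot P \lor Q) \land (Q \to P))   [eliminate \to]
≡ \lnot ((\lnot P \lor Q) \land (\lnot Q \lor P))   [eliminate \to]
≡ \lnot (\lnot P \lor Q) \lor \lnot (\lnot Q \lor P)   [De Morgan]
≡ (\lnot \lnot P \land \lnot Q) \lor \lnot (\lnot Q \lor P)   [De Morgan]
≡ (P \land \lnot Q) \lor \lnot (\lnot Q \lor P)   [double negation]
≡ (P \land \lnot Q) \lor (\lnot \lnot Q \land \lnot P)   [De Morgan]
≡ (P \land \lnot Q) \lor (Q \land \lnot P)   [double negation]
≡ (P \lor Q) \land (P \lor \lnot P) \land (\lnot Q \lor Q) \land (\lnot Q \lor \lnot P)   [distribute \lor over \land]
≡ (P \lor Q) \land (\lnot Q \lor \lnot P)   [simplify]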